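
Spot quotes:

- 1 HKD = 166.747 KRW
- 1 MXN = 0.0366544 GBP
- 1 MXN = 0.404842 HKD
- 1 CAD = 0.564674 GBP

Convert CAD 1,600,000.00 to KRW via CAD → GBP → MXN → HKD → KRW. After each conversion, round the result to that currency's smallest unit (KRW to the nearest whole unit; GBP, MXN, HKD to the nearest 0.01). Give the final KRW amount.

CAD 1,600,000.00 × 0.564674 = GBP 903,478.40
GBP 903,478.40 ÷ 0.0366544 = MXN 24,648,566.07
MXN 24,648,566.07 × 0.404842 = HKD 9,978,774.78
HKD 9,978,774.78 × 166.747 = KRW 1,663,930,758

KRW 1,663,930,758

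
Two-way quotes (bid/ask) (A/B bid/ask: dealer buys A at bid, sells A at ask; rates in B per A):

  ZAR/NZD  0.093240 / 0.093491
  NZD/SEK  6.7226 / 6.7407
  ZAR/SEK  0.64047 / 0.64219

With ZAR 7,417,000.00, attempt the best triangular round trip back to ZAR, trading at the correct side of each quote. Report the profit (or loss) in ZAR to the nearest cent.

Net profit: ZAR 120,932.89

Best loop ZAR → SEK → NZD → ZAR:
ZAR 7,417,000.00 × 0.64047 (sell ZAR at bid) = SEK 4,750,365.99
SEK 4,750,365.99 ÷ 6.7407 (buy NZD at ask) = NZD 704,728.88
NZD 704,728.88 ÷ 0.093491 (buy ZAR at ask) = ZAR 7,537,932.89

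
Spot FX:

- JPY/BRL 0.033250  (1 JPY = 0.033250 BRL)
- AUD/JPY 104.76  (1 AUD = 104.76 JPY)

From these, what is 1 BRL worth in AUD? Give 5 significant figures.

BRL/AUD = 0.28709

1 BRL ÷ 0.033250 = 30.0752 JPY
30.0752 JPY ÷ 104.76 = 0.287087 AUD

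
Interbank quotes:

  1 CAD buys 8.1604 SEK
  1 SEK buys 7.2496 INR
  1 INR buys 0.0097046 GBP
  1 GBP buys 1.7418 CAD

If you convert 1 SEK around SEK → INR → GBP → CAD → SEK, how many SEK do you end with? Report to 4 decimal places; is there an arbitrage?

1.0000 (no arbitrage)

Around SEK → INR → GBP → CAD → SEK: 1 × 7.2496 × 0.0097046 × 1.7418 × 8.1604 = 1.000003
Product ≈ 1 (deviation 0.000%, within rounding noise).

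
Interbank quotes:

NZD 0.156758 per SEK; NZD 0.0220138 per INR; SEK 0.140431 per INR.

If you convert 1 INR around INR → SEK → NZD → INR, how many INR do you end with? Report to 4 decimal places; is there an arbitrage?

Around INR → SEK → NZD → INR: 1 × 0.140431 × 0.156758 ÷ 0.0220138 = 0.999995
Product ≈ 1 (deviation 0.001%, within rounding noise).

1.0000 (no arbitrage)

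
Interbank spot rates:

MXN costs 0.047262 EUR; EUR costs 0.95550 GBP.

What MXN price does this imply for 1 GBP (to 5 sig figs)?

GBP/MXN = 22.144

1 GBP ÷ 0.95550 = 1.04657 EUR
1.04657 EUR ÷ 0.047262 = 22.1441 MXN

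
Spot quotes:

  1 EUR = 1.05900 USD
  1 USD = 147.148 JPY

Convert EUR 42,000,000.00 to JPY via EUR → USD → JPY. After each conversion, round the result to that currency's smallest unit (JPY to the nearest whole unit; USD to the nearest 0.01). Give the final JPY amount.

JPY 6,544,848,744

EUR 42,000,000.00 × 1.05900 = USD 44,478,000.00
USD 44,478,000.00 × 147.148 = JPY 6,544,848,744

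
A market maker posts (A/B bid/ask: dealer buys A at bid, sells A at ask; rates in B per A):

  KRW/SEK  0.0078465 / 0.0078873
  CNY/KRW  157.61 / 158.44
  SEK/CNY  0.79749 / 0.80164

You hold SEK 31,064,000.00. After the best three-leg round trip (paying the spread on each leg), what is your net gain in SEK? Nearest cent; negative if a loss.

Net result: SEK -55,211.09 (no profitable arbitrage after spreads)

Best loop SEK → KRW → CNY → SEK:
SEK 31,064,000.00 ÷ 0.0078873 (buy KRW at ask) = KRW 3,938,483,385
KRW 3,938,483,385 ÷ 158.44 (buy CNY at ask) = CNY 24,857,885.54
CNY 24,857,885.54 ÷ 0.80164 (buy SEK at ask) = SEK 31,008,788.91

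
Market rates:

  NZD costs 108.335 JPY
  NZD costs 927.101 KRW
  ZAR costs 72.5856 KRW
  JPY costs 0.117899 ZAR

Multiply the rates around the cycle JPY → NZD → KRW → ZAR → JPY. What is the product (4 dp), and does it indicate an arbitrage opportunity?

1.0000 (no arbitrage)

Around JPY → NZD → KRW → ZAR → JPY: 1 ÷ 108.335 × 927.101 ÷ 72.5856 ÷ 0.117899 = 0.999995
Product ≈ 1 (deviation 0.001%, within rounding noise).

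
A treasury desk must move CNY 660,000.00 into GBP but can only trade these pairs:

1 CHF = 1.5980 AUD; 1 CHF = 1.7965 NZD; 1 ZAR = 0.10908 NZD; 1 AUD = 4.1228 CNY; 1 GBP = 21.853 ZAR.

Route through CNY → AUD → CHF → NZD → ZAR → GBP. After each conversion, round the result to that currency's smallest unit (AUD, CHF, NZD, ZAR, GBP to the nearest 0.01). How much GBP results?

CNY 660,000.00 ÷ 4.1228 = AUD 160,085.38
AUD 160,085.38 ÷ 1.5980 = CHF 100,178.59
CHF 100,178.59 × 1.7965 = NZD 179,970.84
NZD 179,970.84 ÷ 0.10908 = ZAR 1,649,897.69
ZAR 1,649,897.69 ÷ 21.853 = GBP 75,499.83

GBP 75,499.83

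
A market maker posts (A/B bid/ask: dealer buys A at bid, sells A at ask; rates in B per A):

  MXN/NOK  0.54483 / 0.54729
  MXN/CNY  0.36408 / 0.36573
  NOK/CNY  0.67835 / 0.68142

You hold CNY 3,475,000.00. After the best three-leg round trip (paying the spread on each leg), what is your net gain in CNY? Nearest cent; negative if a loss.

Net profit: CNY 36,632.55

Best loop CNY → MXN → NOK → CNY:
CNY 3,475,000.00 ÷ 0.36573 (buy MXN at ask) = MXN 9,501,544.86
MXN 9,501,544.86 × 0.54483 (sell MXN at bid) = NOK 5,176,726.68
NOK 5,176,726.68 × 0.67835 (sell NOK at bid) = CNY 3,511,632.55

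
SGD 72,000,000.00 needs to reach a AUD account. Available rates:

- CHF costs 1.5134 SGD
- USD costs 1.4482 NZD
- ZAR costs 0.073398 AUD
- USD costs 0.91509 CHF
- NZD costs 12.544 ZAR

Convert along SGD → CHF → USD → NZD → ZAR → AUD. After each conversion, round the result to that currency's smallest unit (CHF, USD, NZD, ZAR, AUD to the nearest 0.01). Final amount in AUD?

AUD 69,320,832.87

SGD 72,000,000.00 ÷ 1.5134 = CHF 47,574,996.70
CHF 47,574,996.70 ÷ 0.91509 = USD 51,989,418.20
USD 51,989,418.20 × 1.4482 = NZD 75,291,075.44
NZD 75,291,075.44 × 12.544 = ZAR 944,451,250.32
ZAR 944,451,250.32 × 0.073398 = AUD 69,320,832.87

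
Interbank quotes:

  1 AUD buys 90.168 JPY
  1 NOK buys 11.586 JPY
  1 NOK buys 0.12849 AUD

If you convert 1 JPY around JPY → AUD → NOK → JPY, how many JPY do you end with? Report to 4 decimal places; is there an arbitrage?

1.0000 (no arbitrage)

Around JPY → AUD → NOK → JPY: 1 ÷ 90.168 ÷ 0.12849 × 11.586 = 1.000027
Product ≈ 1 (deviation 0.003%, within rounding noise).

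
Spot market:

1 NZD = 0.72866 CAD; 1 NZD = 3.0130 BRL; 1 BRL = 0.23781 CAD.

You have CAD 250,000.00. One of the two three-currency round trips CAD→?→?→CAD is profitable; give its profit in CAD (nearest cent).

Profit: CAD 4,235.21

Profitable loop is CAD → BRL → NZD → CAD:
CAD 250,000.00 ÷ 0.23781 = BRL 1,051,259.41
BRL 1,051,259.41 ÷ 3.0130 = NZD 348,907.87
NZD 348,907.87 × 0.72866 = CAD 254,235.21
Profit = CAD 254,235.21 − CAD 250,000.00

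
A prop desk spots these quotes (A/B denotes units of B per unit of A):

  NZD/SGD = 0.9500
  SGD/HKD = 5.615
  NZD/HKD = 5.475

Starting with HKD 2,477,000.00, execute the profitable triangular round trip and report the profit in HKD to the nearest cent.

Profit: HKD 65,358.34

Profitable loop is HKD → SGD → NZD → HKD:
HKD 2,477,000.00 ÷ 5.615 = SGD 441,139.80
SGD 441,139.80 ÷ 0.9500 = NZD 464,357.69
NZD 464,357.69 × 5.475 = HKD 2,542,358.34
Profit = HKD 2,542,358.34 − HKD 2,477,000.00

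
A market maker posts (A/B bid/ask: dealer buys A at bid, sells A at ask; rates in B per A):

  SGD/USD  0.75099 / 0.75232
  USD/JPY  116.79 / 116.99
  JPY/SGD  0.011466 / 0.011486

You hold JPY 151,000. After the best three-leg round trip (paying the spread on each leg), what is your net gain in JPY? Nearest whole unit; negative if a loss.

Net profit: JPY 855

Best loop JPY → SGD → USD → JPY:
JPY 151,000 × 0.011466 (sell JPY at bid) = SGD 1,731.37
SGD 1,731.37 × 0.75099 (sell SGD at bid) = USD 1,300.24
USD 1,300.24 × 116.79 (sell USD at bid) = JPY 151,855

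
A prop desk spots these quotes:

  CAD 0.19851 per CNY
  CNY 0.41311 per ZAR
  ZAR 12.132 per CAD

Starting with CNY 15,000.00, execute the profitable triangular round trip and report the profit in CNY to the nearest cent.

Profitable loop is CNY → ZAR → CAD → CNY:
CNY 15,000.00 ÷ 0.41311 = ZAR 36,309.94
ZAR 36,309.94 ÷ 12.132 = CAD 2,992.91
CAD 2,992.91 ÷ 0.19851 = CNY 15,076.86
Profit = CNY 15,076.86 − CNY 15,000.00

Profit: CNY 76.86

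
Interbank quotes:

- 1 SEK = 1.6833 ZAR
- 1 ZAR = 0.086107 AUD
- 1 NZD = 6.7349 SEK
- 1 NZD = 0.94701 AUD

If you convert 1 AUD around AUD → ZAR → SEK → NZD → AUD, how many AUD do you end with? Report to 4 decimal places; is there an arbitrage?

0.9701 (arbitrage exists)

Around AUD → ZAR → SEK → NZD → AUD: 1 ÷ 0.086107 ÷ 1.6833 ÷ 6.7349 × 0.94701 = 0.970115
Product < 1; profitable direction is AUD → NZD → SEK → ZAR → AUD.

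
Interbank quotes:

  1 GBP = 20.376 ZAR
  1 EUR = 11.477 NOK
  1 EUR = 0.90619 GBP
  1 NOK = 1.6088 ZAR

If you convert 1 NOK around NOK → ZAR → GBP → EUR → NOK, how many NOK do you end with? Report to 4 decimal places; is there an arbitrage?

1.0000 (no arbitrage)

Around NOK → ZAR → GBP → EUR → NOK: 1 × 1.6088 ÷ 20.376 ÷ 0.90619 × 11.477 = 0.999982
Product ≈ 1 (deviation 0.002%, within rounding noise).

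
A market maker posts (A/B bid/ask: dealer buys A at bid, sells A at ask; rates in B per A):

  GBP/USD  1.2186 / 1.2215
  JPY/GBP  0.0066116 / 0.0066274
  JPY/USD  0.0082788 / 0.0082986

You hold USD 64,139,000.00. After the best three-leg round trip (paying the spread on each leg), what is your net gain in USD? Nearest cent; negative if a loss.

Best loop USD → GBP → JPY → USD:
USD 64,139,000.00 ÷ 1.2215 (buy GBP at ask) = GBP 52,508,391.32
GBP 52,508,391.32 ÷ 0.0066274 (buy JPY at ask) = JPY 7,922,924,725
JPY 7,922,924,725 × 0.0082788 (sell JPY at bid) = USD 65,592,309.21

Net profit: USD 1,453,309.21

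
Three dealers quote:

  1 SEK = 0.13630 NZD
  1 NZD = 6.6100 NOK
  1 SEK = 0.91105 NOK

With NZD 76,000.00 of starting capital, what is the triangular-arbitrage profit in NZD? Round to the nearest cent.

Profit: NZD 852.59

Profitable loop is NZD → SEK → NOK → NZD:
NZD 76,000.00 ÷ 0.13630 = SEK 557,593.54
SEK 557,593.54 × 0.91105 = NOK 507,995.60
NOK 507,995.60 ÷ 6.6100 = NZD 76,852.59
Profit = NZD 76,852.59 − NZD 76,000.00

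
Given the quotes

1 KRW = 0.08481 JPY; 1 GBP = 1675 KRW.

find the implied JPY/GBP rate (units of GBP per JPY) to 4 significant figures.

1 JPY ÷ 0.08481 = 11.7911 KRW
11.7911 KRW ÷ 1675 = 0.00703944 GBP

JPY/GBP = 0.007039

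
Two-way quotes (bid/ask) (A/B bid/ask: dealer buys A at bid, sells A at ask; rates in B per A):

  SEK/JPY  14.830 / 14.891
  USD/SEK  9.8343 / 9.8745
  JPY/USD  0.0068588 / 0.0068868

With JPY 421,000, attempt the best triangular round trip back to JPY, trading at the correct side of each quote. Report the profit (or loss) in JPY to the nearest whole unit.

Net profit: JPY 129

Best loop JPY → USD → SEK → JPY:
JPY 421,000 × 0.0068588 (sell JPY at bid) = USD 2,887.55
USD 2,887.55 × 9.8343 (sell USD at bid) = SEK 28,397.08
SEK 28,397.08 × 14.830 (sell SEK at bid) = JPY 421,129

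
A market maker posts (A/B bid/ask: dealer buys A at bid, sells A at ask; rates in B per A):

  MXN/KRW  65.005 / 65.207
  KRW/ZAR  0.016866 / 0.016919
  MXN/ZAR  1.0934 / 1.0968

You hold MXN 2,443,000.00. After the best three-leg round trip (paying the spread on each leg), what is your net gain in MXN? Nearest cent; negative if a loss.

Net result: MXN -948.13 (no profitable arbitrage after spreads)

Best loop MXN → KRW → ZAR → MXN:
MXN 2,443,000.00 × 65.005 (sell MXN at bid) = KRW 158,807,215
KRW 158,807,215 × 0.016866 (sell KRW at bid) = ZAR 2,678,442.49
ZAR 2,678,442.49 ÷ 1.0968 (buy MXN at ask) = MXN 2,442,051.87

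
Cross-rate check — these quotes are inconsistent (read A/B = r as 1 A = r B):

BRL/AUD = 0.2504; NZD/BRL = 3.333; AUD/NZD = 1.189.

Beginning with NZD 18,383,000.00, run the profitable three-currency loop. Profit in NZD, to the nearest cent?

Profit: NZD 142,284.84

Profitable loop is NZD → AUD → BRL → NZD:
NZD 18,383,000.00 ÷ 1.189 = AUD 15,460,891.51
AUD 15,460,891.51 ÷ 0.2504 = BRL 61,744,774.38
BRL 61,744,774.38 ÷ 3.333 = NZD 18,525,284.84
Profit = NZD 18,525,284.84 − NZD 18,383,000.00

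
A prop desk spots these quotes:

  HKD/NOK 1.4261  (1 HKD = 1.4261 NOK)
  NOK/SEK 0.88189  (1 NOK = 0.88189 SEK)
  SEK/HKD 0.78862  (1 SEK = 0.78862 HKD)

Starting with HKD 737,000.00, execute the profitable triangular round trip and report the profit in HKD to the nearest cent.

Profit: HKD 6,079.54

Profitable loop is HKD → SEK → NOK → HKD:
HKD 737,000.00 ÷ 0.78862 = SEK 934,543.89
SEK 934,543.89 ÷ 0.88189 = NOK 1,059,705.73
NOK 1,059,705.73 ÷ 1.4261 = HKD 743,079.54
Profit = HKD 743,079.54 − HKD 737,000.00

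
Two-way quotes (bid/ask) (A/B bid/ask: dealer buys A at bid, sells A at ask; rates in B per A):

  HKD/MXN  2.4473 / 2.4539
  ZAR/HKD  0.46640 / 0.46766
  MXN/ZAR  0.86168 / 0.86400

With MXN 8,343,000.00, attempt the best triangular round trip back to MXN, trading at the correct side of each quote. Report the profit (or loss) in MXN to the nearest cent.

Best loop MXN → HKD → ZAR → MXN:
MXN 8,343,000.00 ÷ 2.4539 (buy HKD at ask) = HKD 3,399,894.05
HKD 3,399,894.05 ÷ 0.46766 (buy ZAR at ask) = ZAR 7,270,012.50
ZAR 7,270,012.50 ÷ 0.86400 (buy MXN at ask) = MXN 8,414,366.32

Net profit: MXN 71,366.32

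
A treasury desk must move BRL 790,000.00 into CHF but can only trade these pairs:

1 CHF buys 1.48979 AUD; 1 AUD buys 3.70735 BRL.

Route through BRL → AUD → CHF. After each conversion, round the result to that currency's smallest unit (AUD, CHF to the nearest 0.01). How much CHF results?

BRL 790,000.00 ÷ 3.70735 = AUD 213,090.21
AUD 213,090.21 ÷ 1.48979 = CHF 143,033.72

CHF 143,033.72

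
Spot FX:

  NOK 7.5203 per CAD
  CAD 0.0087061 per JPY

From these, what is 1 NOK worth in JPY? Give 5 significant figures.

NOK/JPY = 15.274

1 NOK ÷ 7.5203 = 0.132973 CAD
0.132973 CAD ÷ 0.0087061 = 15.2736 JPY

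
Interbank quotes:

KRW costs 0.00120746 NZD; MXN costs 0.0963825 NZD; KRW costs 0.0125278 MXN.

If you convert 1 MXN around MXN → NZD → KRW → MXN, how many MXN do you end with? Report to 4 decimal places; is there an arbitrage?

1.0000 (no arbitrage)

Around MXN → NZD → KRW → MXN: 1 × 0.0963825 ÷ 0.00120746 × 0.0125278 = 1.000001
Product ≈ 1 (deviation 0.000%, within rounding noise).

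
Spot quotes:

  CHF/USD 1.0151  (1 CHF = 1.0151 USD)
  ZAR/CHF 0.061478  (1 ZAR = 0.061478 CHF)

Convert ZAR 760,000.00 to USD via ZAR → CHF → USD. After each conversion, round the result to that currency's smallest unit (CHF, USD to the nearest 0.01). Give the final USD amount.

USD 47,428.80

ZAR 760,000.00 × 0.061478 = CHF 46,723.28
CHF 46,723.28 × 1.0151 = USD 47,428.80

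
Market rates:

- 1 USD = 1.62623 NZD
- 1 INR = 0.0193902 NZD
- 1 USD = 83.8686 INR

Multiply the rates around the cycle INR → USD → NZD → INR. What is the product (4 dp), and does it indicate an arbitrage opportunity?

Around INR → USD → NZD → INR: 1 ÷ 83.8686 × 1.62623 ÷ 0.0193902 = 1.000001
Product ≈ 1 (deviation 0.000%, within rounding noise).

1.0000 (no arbitrage)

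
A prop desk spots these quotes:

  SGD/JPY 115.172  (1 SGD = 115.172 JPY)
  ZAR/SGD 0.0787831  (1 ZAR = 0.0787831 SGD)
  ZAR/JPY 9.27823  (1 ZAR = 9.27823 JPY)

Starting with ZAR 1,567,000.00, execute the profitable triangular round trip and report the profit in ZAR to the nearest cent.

Profit: ZAR 35,338.09

Profitable loop is ZAR → JPY → SGD → ZAR:
ZAR 1,567,000.00 × 9.27823 = JPY 14,538,986
JPY 14,538,986 ÷ 115.172 = SGD 126,237.16
SGD 126,237.16 ÷ 0.0787831 = ZAR 1,602,338.09
Profit = ZAR 1,602,338.09 − ZAR 1,567,000.00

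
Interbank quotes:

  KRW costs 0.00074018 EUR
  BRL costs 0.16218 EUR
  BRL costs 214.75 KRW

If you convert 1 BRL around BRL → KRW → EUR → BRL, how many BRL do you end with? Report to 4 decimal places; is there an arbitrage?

Around BRL → KRW → EUR → BRL: 1 × 214.75 × 0.00074018 ÷ 0.16218 = 0.980106
Product < 1; profitable direction is BRL → EUR → KRW → BRL.

0.9801 (arbitrage exists)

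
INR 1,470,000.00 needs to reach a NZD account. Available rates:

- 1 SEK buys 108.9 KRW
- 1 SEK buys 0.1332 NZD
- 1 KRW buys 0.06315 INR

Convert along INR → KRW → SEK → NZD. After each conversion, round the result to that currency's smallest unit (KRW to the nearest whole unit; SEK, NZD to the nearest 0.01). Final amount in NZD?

NZD 28,472.15

INR 1,470,000.00 ÷ 0.06315 = KRW 23,277,910
KRW 23,277,910 ÷ 108.9 = SEK 213,754.91
SEK 213,754.91 × 0.1332 = NZD 28,472.15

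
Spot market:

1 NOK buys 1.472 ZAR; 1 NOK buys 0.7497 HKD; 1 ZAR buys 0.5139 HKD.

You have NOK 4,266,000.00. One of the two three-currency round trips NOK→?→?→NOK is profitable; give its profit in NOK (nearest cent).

Profit: NOK 38,470.82

Profitable loop is NOK → ZAR → HKD → NOK:
NOK 4,266,000.00 × 1.472 = ZAR 6,279,552.00
ZAR 6,279,552.00 × 0.5139 = HKD 3,227,061.77
HKD 3,227,061.77 ÷ 0.7497 = NOK 4,304,470.82
Profit = NOK 4,304,470.82 − NOK 4,266,000.00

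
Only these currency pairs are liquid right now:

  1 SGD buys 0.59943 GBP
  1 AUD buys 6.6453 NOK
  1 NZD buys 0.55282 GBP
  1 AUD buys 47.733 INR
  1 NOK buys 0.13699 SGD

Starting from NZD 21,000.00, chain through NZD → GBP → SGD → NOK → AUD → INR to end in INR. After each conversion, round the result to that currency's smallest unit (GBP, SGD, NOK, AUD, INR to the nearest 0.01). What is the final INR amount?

INR 1,015,500.00

NZD 21,000.00 × 0.55282 = GBP 11,609.22
GBP 11,609.22 ÷ 0.59943 = SGD 19,367.10
SGD 19,367.10 ÷ 0.13699 = NOK 141,376.01
NOK 141,376.01 ÷ 6.6453 = AUD 21,274.59
AUD 21,274.59 × 47.733 = INR 1,015,500.00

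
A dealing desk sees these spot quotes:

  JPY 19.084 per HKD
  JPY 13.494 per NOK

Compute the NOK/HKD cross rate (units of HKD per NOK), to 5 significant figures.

NOK/HKD = 0.70708

1 NOK × 13.494 = 13.494 JPY
13.494 JPY ÷ 19.084 = 0.707084 HKD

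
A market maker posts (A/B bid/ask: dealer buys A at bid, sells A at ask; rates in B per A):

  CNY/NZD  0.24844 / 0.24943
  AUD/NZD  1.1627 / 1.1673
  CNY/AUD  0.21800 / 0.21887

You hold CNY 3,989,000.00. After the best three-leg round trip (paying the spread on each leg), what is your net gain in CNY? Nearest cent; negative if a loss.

Net profit: CNY 64,587.16

Best loop CNY → AUD → NZD → CNY:
CNY 3,989,000.00 × 0.21800 (sell CNY at bid) = AUD 869,602.00
AUD 869,602.00 × 1.1627 (sell AUD at bid) = NZD 1,011,086.25
NZD 1,011,086.25 ÷ 0.24943 (buy CNY at ask) = CNY 4,053,587.16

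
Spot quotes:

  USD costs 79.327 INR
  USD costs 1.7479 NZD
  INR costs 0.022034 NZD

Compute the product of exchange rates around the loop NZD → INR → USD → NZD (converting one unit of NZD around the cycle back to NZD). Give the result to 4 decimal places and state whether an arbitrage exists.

Around NZD → INR → USD → NZD: 1 ÷ 0.022034 ÷ 79.327 × 1.7479 = 1.000005
Product ≈ 1 (deviation 0.001%, within rounding noise).

1.0000 (no arbitrage)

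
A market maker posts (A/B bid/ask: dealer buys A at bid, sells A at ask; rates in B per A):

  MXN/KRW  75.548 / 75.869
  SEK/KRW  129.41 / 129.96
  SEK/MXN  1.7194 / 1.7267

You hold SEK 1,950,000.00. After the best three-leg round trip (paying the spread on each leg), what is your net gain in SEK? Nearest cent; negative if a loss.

Net result: SEK -941.82 (no profitable arbitrage after spreads)

Best loop SEK → MXN → KRW → SEK:
SEK 1,950,000.00 × 1.7194 (sell SEK at bid) = MXN 3,352,830.00
MXN 3,352,830.00 × 75.548 (sell MXN at bid) = KRW 253,299,601
KRW 253,299,601 ÷ 129.96 (buy SEK at ask) = SEK 1,949,058.18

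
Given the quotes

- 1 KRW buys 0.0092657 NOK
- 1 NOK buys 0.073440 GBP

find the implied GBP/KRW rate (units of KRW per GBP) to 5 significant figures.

1 GBP ÷ 0.073440 = 13.6166 NOK
13.6166 NOK ÷ 0.0092657 = 1469.57 KRW

GBP/KRW = 1469.6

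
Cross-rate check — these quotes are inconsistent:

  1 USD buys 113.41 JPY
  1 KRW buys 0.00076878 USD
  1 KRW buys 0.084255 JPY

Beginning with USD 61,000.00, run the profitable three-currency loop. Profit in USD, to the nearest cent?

Profitable loop is USD → JPY → KRW → USD:
USD 61,000.00 × 113.41 = JPY 6,918,010
JPY 6,918,010 ÷ 0.084255 = KRW 82,108,005
KRW 82,108,005 × 0.00076878 = USD 63,122.99
Profit = USD 63,122.99 − USD 61,000.00

Profit: USD 2,122.99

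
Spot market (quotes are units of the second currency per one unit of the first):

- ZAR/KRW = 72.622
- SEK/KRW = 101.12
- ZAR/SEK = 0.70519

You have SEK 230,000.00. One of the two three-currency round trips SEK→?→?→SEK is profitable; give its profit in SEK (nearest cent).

Profit: SEK 4,235.56

Profitable loop is SEK → ZAR → KRW → SEK:
SEK 230,000.00 ÷ 0.70519 = ZAR 326,153.24
ZAR 326,153.24 × 72.622 = KRW 23,685,900
KRW 23,685,900 ÷ 101.12 = SEK 234,235.56
Profit = SEK 234,235.56 − SEK 230,000.00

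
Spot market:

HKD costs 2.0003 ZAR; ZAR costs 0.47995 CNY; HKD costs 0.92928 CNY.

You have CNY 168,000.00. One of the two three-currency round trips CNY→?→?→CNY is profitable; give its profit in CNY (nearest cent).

Profitable loop is CNY → HKD → ZAR → CNY:
CNY 168,000.00 ÷ 0.92928 = HKD 180,785.12
HKD 180,785.12 × 2.0003 = ZAR 361,624.48
ZAR 361,624.48 × 0.47995 = CNY 173,561.67
Profit = CNY 173,561.67 − CNY 168,000.00

Profit: CNY 5,561.67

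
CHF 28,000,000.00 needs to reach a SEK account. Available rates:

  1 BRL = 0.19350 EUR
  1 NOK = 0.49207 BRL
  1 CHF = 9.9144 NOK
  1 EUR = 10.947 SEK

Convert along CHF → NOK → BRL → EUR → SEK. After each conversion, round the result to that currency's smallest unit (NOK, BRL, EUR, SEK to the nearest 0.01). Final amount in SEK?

CHF 28,000,000.00 × 9.9144 = NOK 277,603,200.00
NOK 277,603,200.00 × 0.49207 = BRL 136,600,206.62
BRL 136,600,206.62 × 0.19350 = EUR 26,432,139.98
EUR 26,432,139.98 × 10.947 = SEK 289,352,636.36

SEK 289,352,636.36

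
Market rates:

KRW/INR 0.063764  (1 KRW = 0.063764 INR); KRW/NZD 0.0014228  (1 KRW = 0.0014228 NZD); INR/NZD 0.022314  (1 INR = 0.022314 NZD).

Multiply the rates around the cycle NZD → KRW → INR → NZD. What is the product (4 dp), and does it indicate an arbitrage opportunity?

Around NZD → KRW → INR → NZD: 1 ÷ 0.0014228 × 0.063764 × 0.022314 = 1.000021
Product ≈ 1 (deviation 0.002%, within rounding noise).

1.0000 (no arbitrage)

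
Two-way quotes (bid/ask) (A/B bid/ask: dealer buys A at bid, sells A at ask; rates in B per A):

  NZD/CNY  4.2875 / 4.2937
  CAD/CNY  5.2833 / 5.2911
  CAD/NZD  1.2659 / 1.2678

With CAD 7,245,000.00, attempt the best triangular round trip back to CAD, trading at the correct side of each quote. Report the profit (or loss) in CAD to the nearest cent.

Net profit: CAD 186,833.19

Best loop CAD → NZD → CNY → CAD:
CAD 7,245,000.00 × 1.2659 (sell CAD at bid) = NZD 9,171,445.50
NZD 9,171,445.50 × 4.2875 (sell NZD at bid) = CNY 39,322,572.58
CNY 39,322,572.58 ÷ 5.2911 (buy CAD at ask) = CAD 7,431,833.19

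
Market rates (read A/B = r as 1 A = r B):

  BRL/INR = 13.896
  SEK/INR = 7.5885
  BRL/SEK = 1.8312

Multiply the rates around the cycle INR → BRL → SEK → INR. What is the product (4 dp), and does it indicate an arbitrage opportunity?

1.0000 (no arbitrage)

Around INR → BRL → SEK → INR: 1 ÷ 13.896 × 1.8312 × 7.5885 = 1.000004
Product ≈ 1 (deviation 0.000%, within rounding noise).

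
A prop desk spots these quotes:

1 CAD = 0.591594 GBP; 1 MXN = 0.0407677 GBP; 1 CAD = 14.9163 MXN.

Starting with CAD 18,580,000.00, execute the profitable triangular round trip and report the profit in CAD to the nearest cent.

Profit: CAD 518,500.43

Profitable loop is CAD → MXN → GBP → CAD:
CAD 18,580,000.00 × 14.9163 = MXN 277,144,854.00
MXN 277,144,854.00 × 0.0407677 = GBP 11,298,558.26
GBP 11,298,558.26 ÷ 0.591594 = CAD 19,098,500.43
Profit = CAD 19,098,500.43 − CAD 18,580,000.00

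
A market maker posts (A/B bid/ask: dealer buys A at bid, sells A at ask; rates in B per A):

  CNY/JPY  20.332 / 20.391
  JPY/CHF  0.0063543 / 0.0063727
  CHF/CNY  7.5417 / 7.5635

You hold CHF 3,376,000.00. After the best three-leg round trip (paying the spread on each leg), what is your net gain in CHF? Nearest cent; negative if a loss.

Net profit: CHF 58,927.92

Best loop CHF → JPY → CNY → CHF:
CHF 3,376,000.00 ÷ 0.0063727 (buy JPY at ask) = JPY 529,759,756
JPY 529,759,756 ÷ 20.391 (buy CNY at ask) = CNY 25,980,077.31
CNY 25,980,077.31 ÷ 7.5635 (buy CHF at ask) = CHF 3,434,927.92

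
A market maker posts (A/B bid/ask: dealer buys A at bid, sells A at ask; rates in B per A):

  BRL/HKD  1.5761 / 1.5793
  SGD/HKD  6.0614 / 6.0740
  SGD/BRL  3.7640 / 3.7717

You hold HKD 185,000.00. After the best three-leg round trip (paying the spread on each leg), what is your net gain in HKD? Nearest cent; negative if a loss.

Best loop HKD → BRL → SGD → HKD:
HKD 185,000.00 ÷ 1.5793 (buy BRL at ask) = BRL 117,140.51
BRL 117,140.51 ÷ 3.7717 (buy SGD at ask) = SGD 31,057.75
SGD 31,057.75 × 6.0614 (sell SGD at bid) = HKD 188,253.43

Net profit: HKD 3,253.43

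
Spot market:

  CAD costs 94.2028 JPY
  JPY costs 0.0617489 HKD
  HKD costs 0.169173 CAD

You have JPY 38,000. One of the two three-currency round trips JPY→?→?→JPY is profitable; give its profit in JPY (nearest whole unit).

Profit: JPY 615

Profitable loop is JPY → CAD → HKD → JPY:
JPY 38,000 ÷ 94.2028 = CAD 403.39
CAD 403.39 ÷ 0.169173 = HKD 2,384.45
HKD 2,384.45 ÷ 0.0617489 = JPY 38,615
Profit = JPY 38,615 − JPY 38,000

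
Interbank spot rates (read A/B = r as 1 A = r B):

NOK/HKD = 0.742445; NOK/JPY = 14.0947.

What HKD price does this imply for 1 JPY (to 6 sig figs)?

1 JPY ÷ 14.0947 = 0.0709487 NOK
0.0709487 NOK × 0.742445 = 0.0526755 HKD

JPY/HKD = 0.0526755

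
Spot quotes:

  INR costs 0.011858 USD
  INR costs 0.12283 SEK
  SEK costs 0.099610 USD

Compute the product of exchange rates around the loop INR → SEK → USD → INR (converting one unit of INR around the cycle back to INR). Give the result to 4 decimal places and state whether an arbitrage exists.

Around INR → SEK → USD → INR: 1 × 0.12283 × 0.099610 ÷ 0.011858 = 1.031801
Product > 1; profitable direction is INR → SEK → USD → INR.

1.0318 (arbitrage exists)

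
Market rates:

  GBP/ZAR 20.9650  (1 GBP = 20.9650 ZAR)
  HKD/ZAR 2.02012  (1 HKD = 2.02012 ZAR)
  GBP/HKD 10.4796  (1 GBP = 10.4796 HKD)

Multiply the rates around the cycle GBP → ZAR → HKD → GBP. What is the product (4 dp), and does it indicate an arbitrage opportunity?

Around GBP → ZAR → HKD → GBP: 1 × 20.9650 ÷ 2.02012 ÷ 10.4796 = 0.990314
Product < 1; profitable direction is GBP → HKD → ZAR → GBP.

0.9903 (arbitrage exists)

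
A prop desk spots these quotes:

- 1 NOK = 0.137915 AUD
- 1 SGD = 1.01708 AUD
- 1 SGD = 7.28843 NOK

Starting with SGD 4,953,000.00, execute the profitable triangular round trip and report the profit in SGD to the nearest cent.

Profit: SGD 58,617.90

Profitable loop is SGD → AUD → NOK → SGD:
SGD 4,953,000.00 × 1.01708 = AUD 5,037,597.24
AUD 5,037,597.24 ÷ 0.137915 = NOK 36,526,826.23
NOK 36,526,826.23 ÷ 7.28843 = SGD 5,011,617.90
Profit = SGD 5,011,617.90 − SGD 4,953,000.00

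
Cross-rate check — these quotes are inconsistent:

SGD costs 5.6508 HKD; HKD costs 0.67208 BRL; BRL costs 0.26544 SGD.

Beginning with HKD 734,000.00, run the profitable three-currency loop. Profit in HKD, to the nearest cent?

Profitable loop is HKD → BRL → SGD → HKD:
HKD 734,000.00 × 0.67208 = BRL 493,306.72
BRL 493,306.72 × 0.26544 = SGD 130,943.34
SGD 130,943.34 × 5.6508 = HKD 739,934.60
Profit = HKD 739,934.60 − HKD 734,000.00

Profit: HKD 5,934.60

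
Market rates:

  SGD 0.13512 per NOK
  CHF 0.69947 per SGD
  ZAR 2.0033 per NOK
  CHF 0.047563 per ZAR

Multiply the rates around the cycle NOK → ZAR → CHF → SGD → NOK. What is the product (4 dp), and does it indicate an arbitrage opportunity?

1.0082 (arbitrage exists)

Around NOK → ZAR → CHF → SGD → NOK: 1 × 2.0033 × 0.047563 ÷ 0.69947 ÷ 0.13512 = 1.008153
Product > 1; profitable direction is NOK → ZAR → CHF → SGD → NOK.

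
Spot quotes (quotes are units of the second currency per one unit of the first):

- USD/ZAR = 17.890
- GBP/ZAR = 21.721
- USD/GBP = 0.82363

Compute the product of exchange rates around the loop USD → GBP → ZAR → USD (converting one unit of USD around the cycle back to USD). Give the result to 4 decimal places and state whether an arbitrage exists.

Around USD → GBP → ZAR → USD: 1 × 0.82363 × 21.721 ÷ 17.890 = 1.000004
Product ≈ 1 (deviation 0.000%, within rounding noise).

1.0000 (no arbitrage)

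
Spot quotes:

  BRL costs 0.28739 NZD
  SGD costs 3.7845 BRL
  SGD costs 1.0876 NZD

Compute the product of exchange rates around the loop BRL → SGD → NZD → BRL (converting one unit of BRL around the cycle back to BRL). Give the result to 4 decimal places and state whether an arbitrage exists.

1.0000 (no arbitrage)

Around BRL → SGD → NZD → BRL: 1 ÷ 3.7845 × 1.0876 ÷ 0.28739 = 0.999975
Product ≈ 1 (deviation 0.003%, within rounding noise).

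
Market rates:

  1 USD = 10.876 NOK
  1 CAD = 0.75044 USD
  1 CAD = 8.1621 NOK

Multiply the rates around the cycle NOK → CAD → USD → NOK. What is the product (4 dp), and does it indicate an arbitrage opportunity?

1.0000 (no arbitrage)

Around NOK → CAD → USD → NOK: 1 ÷ 8.1621 × 0.75044 × 10.876 = 0.999961
Product ≈ 1 (deviation 0.004%, within rounding noise).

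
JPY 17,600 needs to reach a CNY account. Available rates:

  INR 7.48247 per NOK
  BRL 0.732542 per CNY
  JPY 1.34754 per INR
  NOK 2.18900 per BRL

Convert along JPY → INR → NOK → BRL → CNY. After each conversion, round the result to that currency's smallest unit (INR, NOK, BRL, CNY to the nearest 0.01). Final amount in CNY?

CNY 1,088.55

JPY 17,600 ÷ 1.34754 = INR 13,060.84
INR 13,060.84 ÷ 7.48247 = NOK 1,745.53
NOK 1,745.53 ÷ 2.18900 = BRL 797.41
BRL 797.41 ÷ 0.732542 = CNY 1,088.55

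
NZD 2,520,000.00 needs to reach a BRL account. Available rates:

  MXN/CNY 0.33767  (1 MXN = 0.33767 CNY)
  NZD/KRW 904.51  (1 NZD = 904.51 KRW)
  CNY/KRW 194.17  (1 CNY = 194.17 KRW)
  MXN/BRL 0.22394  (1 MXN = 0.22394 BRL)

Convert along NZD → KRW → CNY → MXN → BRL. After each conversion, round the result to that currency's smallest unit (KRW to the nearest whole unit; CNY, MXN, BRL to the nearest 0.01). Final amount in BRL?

BRL 7,785,221.60

NZD 2,520,000.00 × 904.51 = KRW 2,279,365,200
KRW 2,279,365,200 ÷ 194.17 = CNY 11,739,018.39
CNY 11,739,018.39 ÷ 0.33767 = MXN 34,764,765.57
MXN 34,764,765.57 × 0.22394 = BRL 7,785,221.60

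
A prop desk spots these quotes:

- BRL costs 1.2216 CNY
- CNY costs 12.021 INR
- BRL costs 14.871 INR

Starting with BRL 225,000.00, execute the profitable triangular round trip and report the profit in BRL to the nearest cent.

Profit: BRL 2,852.12

Profitable loop is BRL → INR → CNY → BRL:
BRL 225,000.00 × 14.871 = INR 3,345,975.00
INR 3,345,975.00 ÷ 12.021 = CNY 278,344.15
CNY 278,344.15 ÷ 1.2216 = BRL 227,852.12
Profit = BRL 227,852.12 − BRL 225,000.00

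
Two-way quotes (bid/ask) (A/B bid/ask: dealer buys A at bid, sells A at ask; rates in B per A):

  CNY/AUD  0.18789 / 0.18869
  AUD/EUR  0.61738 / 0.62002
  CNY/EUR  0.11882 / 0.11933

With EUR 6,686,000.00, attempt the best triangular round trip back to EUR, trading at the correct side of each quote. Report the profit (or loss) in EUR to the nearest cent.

Net profit: EUR 104,493.49

Best loop EUR → AUD → CNY → EUR:
EUR 6,686,000.00 ÷ 0.62002 (buy AUD at ask) = AUD 10,783,523.11
AUD 10,783,523.11 ÷ 0.18869 (buy CNY at ask) = CNY 57,149,414.98
CNY 57,149,414.98 × 0.11882 (sell CNY at bid) = EUR 6,790,493.49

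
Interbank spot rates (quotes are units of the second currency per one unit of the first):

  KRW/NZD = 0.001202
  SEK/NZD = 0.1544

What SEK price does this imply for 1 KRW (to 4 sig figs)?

KRW/SEK = 0.007785

1 KRW × 0.001202 = 0.001202 NZD
0.001202 NZD ÷ 0.1544 = 0.00778497 SEK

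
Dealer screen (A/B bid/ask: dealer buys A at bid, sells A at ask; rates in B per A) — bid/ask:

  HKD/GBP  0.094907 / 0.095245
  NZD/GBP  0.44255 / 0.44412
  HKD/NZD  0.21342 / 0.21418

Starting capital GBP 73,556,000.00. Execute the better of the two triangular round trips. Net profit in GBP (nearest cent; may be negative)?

Net result: GBP -165,963.39 (no profitable arbitrage after spreads)

Best loop GBP → NZD → HKD → GBP:
GBP 73,556,000.00 ÷ 0.44412 (buy NZD at ask) = NZD 165,621,903.99
NZD 165,621,903.99 ÷ 0.21418 (buy HKD at ask) = HKD 773,283,705.25
HKD 773,283,705.25 × 0.094907 (sell HKD at bid) = GBP 73,390,036.61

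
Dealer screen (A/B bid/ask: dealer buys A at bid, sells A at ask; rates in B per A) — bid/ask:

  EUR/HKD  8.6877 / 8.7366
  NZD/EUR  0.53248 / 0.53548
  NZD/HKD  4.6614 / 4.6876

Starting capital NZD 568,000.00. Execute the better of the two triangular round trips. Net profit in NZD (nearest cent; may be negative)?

Best loop NZD → HKD → EUR → NZD:
NZD 568,000.00 × 4.6614 (sell NZD at bid) = HKD 2,647,675.20
HKD 2,647,675.20 ÷ 8.7366 (buy EUR at ask) = EUR 303,055.56
EUR 303,055.56 ÷ 0.53548 (buy NZD at ask) = NZD 565,951.22

Net result: NZD -2,048.78 (no profitable arbitrage after spreads)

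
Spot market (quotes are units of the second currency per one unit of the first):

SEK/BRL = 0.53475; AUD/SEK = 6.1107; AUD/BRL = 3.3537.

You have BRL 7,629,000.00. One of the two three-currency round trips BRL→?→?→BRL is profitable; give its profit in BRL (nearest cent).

Profit: BRL 200,789.20

Profitable loop is BRL → SEK → AUD → BRL:
BRL 7,629,000.00 ÷ 0.53475 = SEK 14,266,479.66
SEK 14,266,479.66 ÷ 6.1107 = AUD 2,334,671.91
AUD 2,334,671.91 × 3.3537 = BRL 7,829,789.20
Profit = BRL 7,829,789.20 − BRL 7,629,000.00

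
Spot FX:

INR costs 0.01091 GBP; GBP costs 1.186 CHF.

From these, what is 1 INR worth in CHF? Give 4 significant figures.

1 INR × 0.01091 = 0.01091 GBP
0.01091 GBP × 1.186 = 0.0129393 CHF

INR/CHF = 0.01294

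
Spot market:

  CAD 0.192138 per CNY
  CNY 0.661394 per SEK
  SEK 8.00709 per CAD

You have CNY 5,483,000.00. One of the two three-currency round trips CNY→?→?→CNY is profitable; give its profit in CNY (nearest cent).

Profitable loop is CNY → CAD → SEK → CNY:
CNY 5,483,000.00 × 0.192138 = CAD 1,053,492.65
CAD 1,053,492.65 × 8.00709 = SEK 8,435,410.49
SEK 8,435,410.49 × 0.661394 = CNY 5,579,129.89
Profit = CNY 5,579,129.89 − CNY 5,483,000.00

Profit: CNY 96,129.89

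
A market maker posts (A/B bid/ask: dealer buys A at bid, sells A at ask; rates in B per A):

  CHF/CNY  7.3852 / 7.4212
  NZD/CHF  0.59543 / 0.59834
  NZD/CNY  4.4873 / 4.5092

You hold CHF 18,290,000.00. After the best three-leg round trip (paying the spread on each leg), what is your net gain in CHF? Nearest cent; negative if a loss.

Best loop CHF → NZD → CNY → CHF:
CHF 18,290,000.00 ÷ 0.59834 (buy NZD at ask) = NZD 30,567,904.54
NZD 30,567,904.54 × 4.4873 (sell NZD at bid) = CNY 137,167,358.02
CNY 137,167,358.02 ÷ 7.4212 (buy CHF at ask) = CHF 18,483,177.66

Net profit: CHF 193,177.66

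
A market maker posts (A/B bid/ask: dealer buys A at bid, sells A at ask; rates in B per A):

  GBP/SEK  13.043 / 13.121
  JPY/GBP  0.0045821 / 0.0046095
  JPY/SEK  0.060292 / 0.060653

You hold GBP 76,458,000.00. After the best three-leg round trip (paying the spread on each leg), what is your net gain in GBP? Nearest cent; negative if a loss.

Best loop GBP → JPY → SEK → GBP:
GBP 76,458,000.00 ÷ 0.0046095 (buy JPY at ask) = JPY 16,587,048,487
JPY 16,587,048,487 × 0.060292 (sell JPY at bid) = SEK 1,000,066,327.37
SEK 1,000,066,327.37 ÷ 13.121 (buy GBP at ask) = GBP 76,218,758.28

Net result: GBP -239,241.72 (no profitable arbitrage after spreads)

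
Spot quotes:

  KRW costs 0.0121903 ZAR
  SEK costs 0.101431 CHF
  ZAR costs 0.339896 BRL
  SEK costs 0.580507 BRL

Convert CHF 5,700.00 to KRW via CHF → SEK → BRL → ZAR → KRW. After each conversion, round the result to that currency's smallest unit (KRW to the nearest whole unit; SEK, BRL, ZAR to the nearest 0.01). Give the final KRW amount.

KRW 7,873,198

CHF 5,700.00 ÷ 0.101431 = SEK 56,195.84
SEK 56,195.84 × 0.580507 = BRL 32,622.08
BRL 32,622.08 ÷ 0.339896 = ZAR 95,976.65
ZAR 95,976.65 ÷ 0.0121903 = KRW 7,873,198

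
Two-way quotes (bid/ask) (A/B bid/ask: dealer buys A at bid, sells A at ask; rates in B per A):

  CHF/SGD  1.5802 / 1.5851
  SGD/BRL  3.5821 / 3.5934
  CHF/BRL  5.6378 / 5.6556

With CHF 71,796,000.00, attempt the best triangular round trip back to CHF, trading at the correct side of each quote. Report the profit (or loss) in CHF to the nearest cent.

Net profit: CHF 61,371.39

Best loop CHF → SGD → BRL → CHF:
CHF 71,796,000.00 × 1.5802 (sell CHF at bid) = SGD 113,452,039.20
SGD 113,452,039.20 × 3.5821 (sell SGD at bid) = BRL 406,396,549.62
BRL 406,396,549.62 ÷ 5.6556 (buy CHF at ask) = CHF 71,857,371.39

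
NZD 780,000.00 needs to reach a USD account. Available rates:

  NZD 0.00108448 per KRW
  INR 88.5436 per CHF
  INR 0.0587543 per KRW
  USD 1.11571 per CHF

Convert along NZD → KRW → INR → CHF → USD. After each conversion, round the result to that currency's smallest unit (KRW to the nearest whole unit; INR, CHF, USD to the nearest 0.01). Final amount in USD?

NZD 780,000.00 ÷ 0.00108448 = KRW 719,238,713
KRW 719,238,713 × 0.0587543 = INR 42,258,367.12
INR 42,258,367.12 ÷ 88.5436 = CHF 477,260.55
CHF 477,260.55 × 1.11571 = USD 532,484.37

USD 532,484.37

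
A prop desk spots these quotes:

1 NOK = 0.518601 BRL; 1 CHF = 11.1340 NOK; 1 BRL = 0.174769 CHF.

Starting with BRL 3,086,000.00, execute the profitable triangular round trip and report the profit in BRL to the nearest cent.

Profit: BRL 28,188.45

Profitable loop is BRL → CHF → NOK → BRL:
BRL 3,086,000.00 × 0.174769 = CHF 539,337.13
CHF 539,337.13 × 11.1340 = NOK 6,004,979.65
NOK 6,004,979.65 × 0.518601 = BRL 3,114,188.45
Profit = BRL 3,114,188.45 − BRL 3,086,000.00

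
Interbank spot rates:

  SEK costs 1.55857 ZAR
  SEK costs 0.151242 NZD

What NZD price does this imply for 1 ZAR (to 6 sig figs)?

ZAR/NZD = 0.0970390

1 ZAR ÷ 1.55857 = 0.641614 SEK
0.641614 SEK × 0.151242 = 0.097039 NZD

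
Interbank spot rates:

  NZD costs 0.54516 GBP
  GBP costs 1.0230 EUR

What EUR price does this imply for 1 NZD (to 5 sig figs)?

NZD/EUR = 0.55770

1 NZD × 0.54516 = 0.54516 GBP
0.54516 GBP × 1.0230 = 0.557699 EUR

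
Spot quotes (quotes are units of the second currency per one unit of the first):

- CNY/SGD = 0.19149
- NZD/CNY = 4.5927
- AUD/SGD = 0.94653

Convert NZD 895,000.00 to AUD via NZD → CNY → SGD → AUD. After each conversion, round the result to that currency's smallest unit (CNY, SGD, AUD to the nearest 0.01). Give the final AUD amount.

NZD 895,000.00 × 4.5927 = CNY 4,110,466.50
CNY 4,110,466.50 × 0.19149 = SGD 787,113.23
SGD 787,113.23 ÷ 0.94653 = AUD 831,577.69

AUD 831,577.69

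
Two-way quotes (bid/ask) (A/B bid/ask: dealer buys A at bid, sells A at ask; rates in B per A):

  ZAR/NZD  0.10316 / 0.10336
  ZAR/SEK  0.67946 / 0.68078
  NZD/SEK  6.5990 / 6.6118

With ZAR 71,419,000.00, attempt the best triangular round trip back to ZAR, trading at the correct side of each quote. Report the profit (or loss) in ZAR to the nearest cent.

Best loop ZAR → NZD → SEK → ZAR:
ZAR 71,419,000.00 × 0.10316 (sell ZAR at bid) = NZD 7,367,584.04
NZD 7,367,584.04 × 6.5990 (sell NZD at bid) = SEK 48,618,687.08
SEK 48,618,687.08 ÷ 0.68078 (buy ZAR at ask) = ZAR 71,416,150.71

Net result: ZAR -2,849.29 (no profitable arbitrage after spreads)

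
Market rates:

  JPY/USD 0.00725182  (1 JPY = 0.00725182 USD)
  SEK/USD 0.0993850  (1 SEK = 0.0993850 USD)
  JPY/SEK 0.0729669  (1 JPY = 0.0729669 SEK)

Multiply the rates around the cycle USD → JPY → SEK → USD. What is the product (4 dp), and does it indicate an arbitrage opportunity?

1.0000 (no arbitrage)

Around USD → JPY → SEK → USD: 1 ÷ 0.00725182 × 0.0729669 × 0.0993850 = 0.999999
Product ≈ 1 (deviation 0.000%, within rounding noise).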